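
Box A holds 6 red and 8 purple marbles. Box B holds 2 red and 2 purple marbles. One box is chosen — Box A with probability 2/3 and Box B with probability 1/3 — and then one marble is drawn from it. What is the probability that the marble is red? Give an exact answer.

19/42

From Box A: P(red) = 6/14.
From Box B: P(red) = 2/4.
Total probability = (2/3)(6/14) + (1/3)(2/4) = 19/42.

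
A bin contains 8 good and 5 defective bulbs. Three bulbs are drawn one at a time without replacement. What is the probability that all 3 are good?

P(every draw is good) = 8/13 × 7/12 × 6/11 = 336/1716 = 28/143.

28/143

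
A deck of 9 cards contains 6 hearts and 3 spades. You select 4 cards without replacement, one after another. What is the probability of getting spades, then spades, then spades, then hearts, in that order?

1/84

Chain rule:
P = 3/9 × 2/8 × 1/7 × 6/6 = 36/3024 = 1/84.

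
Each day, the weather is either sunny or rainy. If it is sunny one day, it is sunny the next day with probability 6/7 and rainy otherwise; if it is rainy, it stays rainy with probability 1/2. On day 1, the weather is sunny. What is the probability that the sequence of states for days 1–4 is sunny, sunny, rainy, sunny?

Day 1 is given. For each transition, use the conditional probability from the current state:
P(sunny | sunny) = 6/7; P(rainy | sunny) = 1/7; P(sunny | rainy) = 1/2.
P = 6/7 × 1/7 × 1/2 = 6/98 = 3/49.

3/49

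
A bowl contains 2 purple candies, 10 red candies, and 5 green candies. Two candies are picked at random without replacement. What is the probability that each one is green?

5/68

P(every draw is green) = 5/17 × 4/16 = 20/272 = 5/68.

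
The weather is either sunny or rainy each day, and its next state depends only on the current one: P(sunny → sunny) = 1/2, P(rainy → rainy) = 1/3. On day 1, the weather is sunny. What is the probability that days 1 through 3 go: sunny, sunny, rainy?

1/4

Day 1 is given. For each transition, use the conditional probability from the current state:
P(sunny | sunny) = 1/2; P(rainy | sunny) = 1/2.
P = 1/2 × 1/2 = 1/4.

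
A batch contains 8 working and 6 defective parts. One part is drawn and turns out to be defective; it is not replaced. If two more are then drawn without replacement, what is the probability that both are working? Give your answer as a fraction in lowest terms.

With the first part removed, 8 working remain out of 13.
P = 8/13 × 7/12 = 56/156 = 14/39.

14/39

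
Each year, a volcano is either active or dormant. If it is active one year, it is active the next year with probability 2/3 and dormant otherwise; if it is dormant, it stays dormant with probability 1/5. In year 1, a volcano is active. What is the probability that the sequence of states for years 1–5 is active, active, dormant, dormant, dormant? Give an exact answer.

Year 1 is given. For each transition, use the conditional probability from the current state:
P(active | active) = 2/3; P(dormant | active) = 1/3; P(dormant | dormant) = 1/5; P(dormant | dormant) = 1/5.
P = 2/3 × 1/3 × 1/5 × 1/5 = 2/225.

2/225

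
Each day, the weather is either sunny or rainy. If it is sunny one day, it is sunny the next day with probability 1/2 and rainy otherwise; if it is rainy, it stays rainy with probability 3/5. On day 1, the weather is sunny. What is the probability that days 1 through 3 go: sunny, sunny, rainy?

1/4

Day 1 is given. For each transition, use the conditional probability from the current state:
P(sunny | sunny) = 1/2; P(rainy | sunny) = 1/2.
P = 1/2 × 1/2 = 1/4.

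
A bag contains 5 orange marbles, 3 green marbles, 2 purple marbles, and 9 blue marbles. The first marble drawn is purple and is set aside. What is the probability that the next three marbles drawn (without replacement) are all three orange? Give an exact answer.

After the first draw, 5 of the remaining 18 marbles are orange.
P = 5/18 × 4/17 × 3/16 = 60/4896 = 5/408.

5/408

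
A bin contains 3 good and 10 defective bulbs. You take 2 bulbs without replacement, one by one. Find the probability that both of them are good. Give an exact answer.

P(all good) = 3/13 × 2/12 = 6/156 = 1/26.

1/26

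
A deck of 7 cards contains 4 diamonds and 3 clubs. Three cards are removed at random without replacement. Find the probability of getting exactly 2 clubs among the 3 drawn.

12/35

One ordering (clubs drawn first) has probability 3/7 × 2/6 × 4/5 = 24/210 = 4/35.
There are C(3,2) = 3 such orderings, each equally likely, so P = 3 × 4/35 = 12/35.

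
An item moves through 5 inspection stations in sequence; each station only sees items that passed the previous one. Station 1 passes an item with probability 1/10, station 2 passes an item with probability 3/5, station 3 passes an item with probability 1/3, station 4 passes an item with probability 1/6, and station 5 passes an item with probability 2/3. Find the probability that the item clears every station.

1/450

Multiplying along the chain,
P = 1/10 × 3/5 × 1/3 × 1/6 × 2/3 = 6/2700 = 1/450.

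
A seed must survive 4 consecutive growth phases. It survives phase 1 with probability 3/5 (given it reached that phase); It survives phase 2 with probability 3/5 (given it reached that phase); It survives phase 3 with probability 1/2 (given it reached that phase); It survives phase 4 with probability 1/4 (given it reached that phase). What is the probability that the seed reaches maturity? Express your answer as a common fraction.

Multiplying along the chain,
P = 3/5 × 3/5 × 1/2 × 1/4 = 9/200.

9/200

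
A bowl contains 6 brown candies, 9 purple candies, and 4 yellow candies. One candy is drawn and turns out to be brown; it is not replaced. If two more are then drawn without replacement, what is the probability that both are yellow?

2/51

With the first candy removed, 4 yellow remain out of 18.
P = 4/18 × 3/17 = 12/306 = 2/51.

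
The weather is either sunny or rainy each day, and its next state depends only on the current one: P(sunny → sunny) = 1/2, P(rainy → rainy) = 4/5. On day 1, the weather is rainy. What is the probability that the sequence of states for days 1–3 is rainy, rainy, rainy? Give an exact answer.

Day 1 is given. For each transition, use the conditional probability from the current state:
P(rainy | rainy) = 4/5; P(rainy | rainy) = 4/5.
P = 4/5 × 4/5 = 16/25.

16/25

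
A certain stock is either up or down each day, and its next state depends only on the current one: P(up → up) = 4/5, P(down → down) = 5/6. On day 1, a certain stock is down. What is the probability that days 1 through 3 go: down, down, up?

Day 1 is given. For each transition, use the conditional probability from the current state:
P(down | down) = 5/6; P(up | down) = 1/6.
P = 5/6 × 1/6 = 5/36.

5/36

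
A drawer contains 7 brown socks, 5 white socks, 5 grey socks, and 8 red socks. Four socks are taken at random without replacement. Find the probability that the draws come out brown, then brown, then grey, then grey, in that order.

Each draw changes the counts, so multiply the conditional probabilities along the sequence:
P = 7/25 × 6/24 × 5/23 × 4/22 = 840/303600 = 7/2530.

7/2530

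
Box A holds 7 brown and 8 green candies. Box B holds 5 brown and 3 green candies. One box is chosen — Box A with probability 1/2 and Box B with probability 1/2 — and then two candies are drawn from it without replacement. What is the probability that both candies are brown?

39/140

From Box A: P(both brown) = (7/15)(6/14) = 1/5.
From Box B: P(both brown) = (5/8)(4/7) = 5/14.
Total probability = (1/2)(1/5) + (1/2)(5/14) = 39/140.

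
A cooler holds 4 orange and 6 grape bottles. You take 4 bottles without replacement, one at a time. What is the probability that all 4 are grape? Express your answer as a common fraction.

P(every draw is grape) = 6/10 × 5/9 × 4/8 × 3/7 = 360/5040 = 1/14.

1/14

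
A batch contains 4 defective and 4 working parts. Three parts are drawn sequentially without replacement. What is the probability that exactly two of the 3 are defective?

One ordering (defective drawn first) has probability 4/8 × 3/7 × 4/6 = 48/336 = 1/7.
There are C(3,2) = 3 such orderings, each equally likely, so P = 3 × 1/7 = 3/7.

3/7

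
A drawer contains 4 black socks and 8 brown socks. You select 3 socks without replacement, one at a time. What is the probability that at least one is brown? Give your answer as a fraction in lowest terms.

54/55

P(no brown) = 4/12 × 3/11 × 2/10 = 24/1320 = 1/55.
P(at least one) = 1 − 1/55 = 54/55.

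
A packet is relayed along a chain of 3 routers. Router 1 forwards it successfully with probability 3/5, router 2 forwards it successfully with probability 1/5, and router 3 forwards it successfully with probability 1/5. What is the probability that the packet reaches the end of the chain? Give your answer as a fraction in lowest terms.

Each stage is reached only if all earlier stages succeed, so
P = 3/5 × 1/5 × 1/5 = 3/125.

3/125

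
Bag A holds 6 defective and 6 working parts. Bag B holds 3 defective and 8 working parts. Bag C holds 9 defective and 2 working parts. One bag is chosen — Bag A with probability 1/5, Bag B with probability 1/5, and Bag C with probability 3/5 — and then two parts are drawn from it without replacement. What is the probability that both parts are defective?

247/550

From Bag A: P(both defective) = (6/12)(5/11) = 5/22.
From Bag B: P(both defective) = (3/11)(2/10) = 3/55.
From Bag C: P(both defective) = (9/11)(8/10) = 36/55.
Total probability = (1/5)(5/22) + (1/5)(3/55) + (3/5)(36/55) = 247/550.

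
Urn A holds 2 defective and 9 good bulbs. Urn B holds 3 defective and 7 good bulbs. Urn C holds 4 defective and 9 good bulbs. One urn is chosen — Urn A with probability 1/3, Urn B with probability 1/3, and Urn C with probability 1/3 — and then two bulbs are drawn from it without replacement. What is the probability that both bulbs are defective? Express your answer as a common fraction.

347/6435

From Urn A: P(both defective) = (2/11)(1/10) = 1/55.
From Urn B: P(both defective) = (3/10)(2/9) = 1/15.
From Urn C: P(both defective) = (4/13)(3/12) = 1/13.
Total probability = (1/3)(1/55) + (1/3)(1/15) + (1/3)(1/13) = 347/6435.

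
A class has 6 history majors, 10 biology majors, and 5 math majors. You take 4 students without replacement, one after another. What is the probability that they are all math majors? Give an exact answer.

P(all math majors) = 5/21 × 4/20 × 3/19 × 2/18 = 120/143640 = 1/1197.

1/1197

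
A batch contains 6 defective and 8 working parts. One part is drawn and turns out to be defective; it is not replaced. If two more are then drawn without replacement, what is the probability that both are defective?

5/39

After the first draw, 5 of the remaining 13 parts are defective.
P = 5/13 × 4/12 = 20/156 = 5/39.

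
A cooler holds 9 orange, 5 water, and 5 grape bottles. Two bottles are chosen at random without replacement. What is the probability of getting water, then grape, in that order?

Each draw changes the counts, so multiply the conditional probabilities along the sequence:
P = 5/19 × 5/18 = 25/342.

25/342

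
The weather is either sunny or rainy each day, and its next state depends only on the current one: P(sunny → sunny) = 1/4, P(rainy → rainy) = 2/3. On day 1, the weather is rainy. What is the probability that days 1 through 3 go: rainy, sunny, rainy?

Day 1 is given. For each transition, use the conditional probability from the current state:
P(sunny | rainy) = 1/3; P(rainy | sunny) = 3/4.
P = 1/3 × 3/4 = 3/12 = 1/4.

1/4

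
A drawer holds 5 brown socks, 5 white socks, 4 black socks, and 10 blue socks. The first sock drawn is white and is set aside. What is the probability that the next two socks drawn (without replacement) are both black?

After the first draw, 4 of the remaining 23 socks are black.
P = 4/23 × 3/22 = 12/506 = 6/253.

6/253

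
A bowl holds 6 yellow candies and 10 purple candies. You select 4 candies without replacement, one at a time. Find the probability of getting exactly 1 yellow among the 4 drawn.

36/91

One ordering (yellow drawn first) has probability 6/16 × 10/15 × 9/14 × 8/13 = 4320/43680 = 9/91.
There are C(4,1) = 4 such orderings, each equally likely, so P = 4 × 9/91 = 36/91.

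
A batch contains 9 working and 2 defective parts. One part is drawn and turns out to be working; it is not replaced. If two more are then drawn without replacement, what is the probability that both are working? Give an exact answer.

28/45

After the first draw, 8 of the remaining 10 parts are working.
P = 8/10 × 7/9 = 56/90 = 28/45.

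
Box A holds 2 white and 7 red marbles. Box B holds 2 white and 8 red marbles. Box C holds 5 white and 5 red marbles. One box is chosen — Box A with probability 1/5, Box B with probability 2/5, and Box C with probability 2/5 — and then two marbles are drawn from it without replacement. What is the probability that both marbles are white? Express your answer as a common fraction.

31/300

From Box A: P(both white) = (2/9)(1/8) = 1/36.
From Box B: P(both white) = (2/10)(1/9) = 1/45.
From Box C: P(both white) = (5/10)(4/9) = 2/9.
Total probability = (1/5)(1/36) + (2/5)(1/45) + (2/5)(2/9) = 31/300.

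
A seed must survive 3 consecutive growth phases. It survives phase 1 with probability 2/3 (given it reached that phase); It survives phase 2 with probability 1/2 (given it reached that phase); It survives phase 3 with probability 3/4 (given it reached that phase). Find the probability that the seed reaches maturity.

1/4

Multiplying along the chain,
P = 2/3 × 1/2 × 3/4 = 6/24 = 1/4.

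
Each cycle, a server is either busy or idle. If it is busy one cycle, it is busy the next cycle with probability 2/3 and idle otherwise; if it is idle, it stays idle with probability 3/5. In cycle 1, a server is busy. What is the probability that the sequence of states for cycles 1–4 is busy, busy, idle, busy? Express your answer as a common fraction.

4/45

Cycle 1 is given. For each transition, use the conditional probability from the current state:
P(busy | busy) = 2/3; P(idle | busy) = 1/3; P(busy | idle) = 2/5.
P = 2/3 × 1/3 × 2/5 = 4/45.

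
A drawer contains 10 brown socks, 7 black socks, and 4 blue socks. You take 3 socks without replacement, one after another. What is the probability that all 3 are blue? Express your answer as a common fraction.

P = 4/21 × 3/20 × 2/19 = 24/7980 = 2/665.

2/665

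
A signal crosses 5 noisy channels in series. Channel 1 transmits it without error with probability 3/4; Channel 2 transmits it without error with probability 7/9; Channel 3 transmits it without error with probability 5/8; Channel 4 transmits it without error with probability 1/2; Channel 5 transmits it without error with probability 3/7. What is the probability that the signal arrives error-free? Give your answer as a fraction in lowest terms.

Multiplying along the chain,
P = 3/4 × 7/9 × 5/8 × 1/2 × 3/7 = 315/4032 = 5/64.

5/64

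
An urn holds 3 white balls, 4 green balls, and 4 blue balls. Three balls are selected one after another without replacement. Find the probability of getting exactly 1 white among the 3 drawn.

One ordering (white drawn first) has probability 3/11 × 8/10 × 7/9 = 168/990 = 28/165.
There are C(3,1) = 3 such orderings, each equally likely, so P = 3 × 28/165 = 28/55.

28/55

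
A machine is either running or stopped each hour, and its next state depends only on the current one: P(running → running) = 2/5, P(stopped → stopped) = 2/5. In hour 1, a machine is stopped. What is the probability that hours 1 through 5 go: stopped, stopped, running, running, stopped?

36/625

Hour 1 is given. For each transition, use the conditional probability from the current state:
P(stopped | stopped) = 2/5; P(running | stopped) = 3/5; P(running | running) = 2/5; P(stopped | running) = 3/5.
P = 2/5 × 3/5 × 2/5 × 3/5 = 36/625.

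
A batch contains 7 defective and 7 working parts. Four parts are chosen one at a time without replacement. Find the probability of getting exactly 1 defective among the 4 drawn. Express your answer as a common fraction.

One ordering (defective drawn first) has probability 7/14 × 7/13 × 6/12 × 5/11 = 1470/24024 = 35/572.
There are C(4,1) = 4 such orderings, each equally likely, so P = 4 × 35/572 = 35/143.

35/143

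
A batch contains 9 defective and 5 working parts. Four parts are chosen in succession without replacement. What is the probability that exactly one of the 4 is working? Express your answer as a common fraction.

One ordering (working drawn first) has probability 5/14 × 9/13 × 8/12 × 7/11 = 2520/24024 = 15/143.
There are C(4,1) = 4 such orderings, each equally likely, so P = 4 × 15/143 = 60/143.

60/143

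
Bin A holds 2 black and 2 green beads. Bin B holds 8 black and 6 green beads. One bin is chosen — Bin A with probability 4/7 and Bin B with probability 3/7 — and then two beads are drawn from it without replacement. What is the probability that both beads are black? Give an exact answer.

From Bin A: P(both black) = (2/4)(1/3) = 1/6.
From Bin B: P(both black) = (8/14)(7/13) = 4/13.
Total probability = (4/7)(1/6) + (3/7)(4/13) = 62/273.

62/273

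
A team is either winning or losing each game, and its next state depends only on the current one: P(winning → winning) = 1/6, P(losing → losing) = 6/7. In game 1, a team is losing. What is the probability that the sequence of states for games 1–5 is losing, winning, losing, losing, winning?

5/343

Game 1 is given. For each transition, use the conditional probability from the current state:
P(winning | losing) = 1/7; P(losing | winning) = 5/6; P(losing | losing) = 6/7; P(winning | losing) = 1/7.
P = 1/7 × 5/6 × 6/7 × 1/7 = 30/2058 = 5/343.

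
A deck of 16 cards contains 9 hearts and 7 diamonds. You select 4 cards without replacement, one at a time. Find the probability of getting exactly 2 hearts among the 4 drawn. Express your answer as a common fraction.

27/65

One ordering (hearts drawn first) has probability 9/16 × 8/15 × 7/14 × 6/13 = 3024/43680 = 9/130.
There are C(4,2) = 6 such orderings, each equally likely, so P = 6 × 9/130 = 27/65.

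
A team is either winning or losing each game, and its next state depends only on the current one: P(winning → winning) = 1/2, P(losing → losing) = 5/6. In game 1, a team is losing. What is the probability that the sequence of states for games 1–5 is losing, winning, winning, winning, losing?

1/48

Game 1 is given. For each transition, use the conditional probability from the current state:
P(winning | losing) = 1/6; P(winning | winning) = 1/2; P(winning | winning) = 1/2; P(losing | winning) = 1/2.
P = 1/6 × 1/2 × 1/2 × 1/2 = 1/48.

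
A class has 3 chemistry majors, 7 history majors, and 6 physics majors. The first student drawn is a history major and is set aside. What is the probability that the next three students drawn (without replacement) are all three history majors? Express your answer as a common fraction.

4/91

With the first student removed, 6 history majors remain out of 15.
P = 6/15 × 5/14 × 4/13 = 120/2730 = 4/91.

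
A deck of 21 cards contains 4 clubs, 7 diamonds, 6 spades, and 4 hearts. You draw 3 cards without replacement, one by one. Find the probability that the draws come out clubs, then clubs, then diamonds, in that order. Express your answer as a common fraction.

1/95

Multiply the probability of each draw given the previous ones:
P = 4/21 × 3/20 × 7/19 = 84/7980 = 1/95.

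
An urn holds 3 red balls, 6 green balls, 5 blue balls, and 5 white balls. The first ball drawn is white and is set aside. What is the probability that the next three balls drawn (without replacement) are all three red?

1/816

After the first draw, 3 of the remaining 18 balls are red.
P = 3/18 × 2/17 × 1/16 = 6/4896 = 1/816.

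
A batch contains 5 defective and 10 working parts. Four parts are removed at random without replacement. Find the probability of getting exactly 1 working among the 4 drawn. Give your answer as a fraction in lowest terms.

One ordering (working drawn first) has probability 10/15 × 5/14 × 4/13 × 3/12 = 600/32760 = 5/273.
There are C(4,1) = 4 such orderings, each equally likely, so P = 4 × 5/273 = 20/273.

20/273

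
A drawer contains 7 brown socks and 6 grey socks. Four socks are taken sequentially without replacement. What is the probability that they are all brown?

7/143

P = 7/13 × 6/12 × 5/11 × 4/10 = 840/17160 = 7/143.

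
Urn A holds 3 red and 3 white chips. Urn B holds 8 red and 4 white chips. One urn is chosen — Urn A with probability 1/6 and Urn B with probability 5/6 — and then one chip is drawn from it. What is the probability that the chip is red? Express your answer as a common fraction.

23/36

From Urn A: P(red) = 3/6.
From Urn B: P(red) = 8/12.
Total probability = (1/6)(3/6) + (5/6)(8/12) = 23/36.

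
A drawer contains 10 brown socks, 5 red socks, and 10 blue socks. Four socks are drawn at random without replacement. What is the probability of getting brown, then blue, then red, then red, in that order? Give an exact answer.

Each draw changes the counts, so multiply the conditional probabilities along the sequence:
P = 10/25 × 10/24 × 5/23 × 4/22 = 2000/303600 = 5/759.

5/759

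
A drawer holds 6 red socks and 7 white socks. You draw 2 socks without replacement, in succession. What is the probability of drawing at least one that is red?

P(no red) = 7/13 × 6/12 = 42/156 = 7/26.
P(at least one) = 1 − 7/26 = 19/26.

19/26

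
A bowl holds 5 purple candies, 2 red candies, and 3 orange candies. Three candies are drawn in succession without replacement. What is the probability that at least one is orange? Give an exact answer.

P(no orange) = 7/10 × 6/9 × 5/8 = 210/720 = 7/24.
P(at least one) = 1 − 7/24 = 17/24.

17/24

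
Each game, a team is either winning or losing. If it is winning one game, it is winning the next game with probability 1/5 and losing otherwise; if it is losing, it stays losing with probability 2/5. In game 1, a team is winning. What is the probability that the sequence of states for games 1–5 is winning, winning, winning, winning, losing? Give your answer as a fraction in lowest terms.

4/625

Game 1 is given. For each transition, use the conditional probability from the current state:
P(winning | winning) = 1/5; P(winning | winning) = 1/5; P(winning | winning) = 1/5; P(losing | winning) = 4/5.
P = 1/5 × 1/5 × 1/5 × 4/5 = 4/625.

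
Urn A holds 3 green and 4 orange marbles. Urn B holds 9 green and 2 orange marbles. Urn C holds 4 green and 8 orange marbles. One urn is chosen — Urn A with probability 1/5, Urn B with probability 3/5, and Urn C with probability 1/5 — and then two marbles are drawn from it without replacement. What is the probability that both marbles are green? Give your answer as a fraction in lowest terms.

846/1925

From Urn A: P(both green) = (3/7)(2/6) = 1/7.
From Urn B: P(both green) = (9/11)(8/10) = 36/55.
From Urn C: P(both green) = (4/12)(3/11) = 1/11.
Total probability = (1/5)(1/7) + (3/5)(36/55) + (1/5)(1/11) = 846/1925.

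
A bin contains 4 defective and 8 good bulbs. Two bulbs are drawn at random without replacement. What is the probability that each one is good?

P(all good) = 8/12 × 7/11 = 56/132 = 14/33.

14/33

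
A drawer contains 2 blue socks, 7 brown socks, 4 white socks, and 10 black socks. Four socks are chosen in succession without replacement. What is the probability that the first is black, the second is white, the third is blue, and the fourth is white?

2/1771

Chain rule:
P = 10/23 × 4/22 × 2/21 × 3/20 = 240/212520 = 2/1771.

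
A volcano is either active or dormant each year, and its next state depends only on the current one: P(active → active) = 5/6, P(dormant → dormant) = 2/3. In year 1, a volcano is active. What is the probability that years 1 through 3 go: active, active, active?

25/36

Year 1 is given. For each transition, use the conditional probability from the current state:
P(active | active) = 5/6; P(active | active) = 5/6.
P = 5/6 × 5/6 = 25/36.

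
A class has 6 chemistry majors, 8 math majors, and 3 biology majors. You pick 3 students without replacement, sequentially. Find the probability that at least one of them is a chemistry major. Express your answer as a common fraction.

103/136

P(no chemistry majors) = 11/17 × 10/16 × 9/15 = 990/4080 = 33/136.
P(at least one) = 1 − 33/136 = 103/136.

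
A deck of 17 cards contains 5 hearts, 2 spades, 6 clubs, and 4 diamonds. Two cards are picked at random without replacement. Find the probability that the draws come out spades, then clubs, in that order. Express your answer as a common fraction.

3/68

Chain rule:
P = 2/17 × 6/16 = 12/272 = 3/68.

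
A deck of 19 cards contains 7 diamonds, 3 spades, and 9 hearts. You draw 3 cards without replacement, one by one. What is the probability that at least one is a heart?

283/323

P(no hearts) = 10/19 × 9/18 × 8/17 = 720/5814 = 40/323.
P(at least one) = 1 − 40/323 = 283/323.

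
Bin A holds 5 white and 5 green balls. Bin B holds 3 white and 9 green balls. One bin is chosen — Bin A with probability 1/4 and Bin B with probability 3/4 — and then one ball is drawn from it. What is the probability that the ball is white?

5/16

From Bin A: P(white) = 5/10.
From Bin B: P(white) = 3/12.
Total probability = (1/4)(5/10) + (3/4)(3/12) = 5/16.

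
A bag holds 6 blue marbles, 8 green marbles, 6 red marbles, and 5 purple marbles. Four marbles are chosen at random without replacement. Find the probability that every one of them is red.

3/2530

P = 6/25 × 5/24 × 4/23 × 3/22 = 360/303600 = 3/2530.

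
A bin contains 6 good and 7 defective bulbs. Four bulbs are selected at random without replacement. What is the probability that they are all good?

P(all good) = 6/13 × 5/12 × 4/11 × 3/10 = 360/17160 = 3/143.

3/143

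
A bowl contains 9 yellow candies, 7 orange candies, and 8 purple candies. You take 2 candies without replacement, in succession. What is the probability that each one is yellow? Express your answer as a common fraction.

3/23

P(all yellow) = 9/24 × 8/23 = 72/552 = 3/23.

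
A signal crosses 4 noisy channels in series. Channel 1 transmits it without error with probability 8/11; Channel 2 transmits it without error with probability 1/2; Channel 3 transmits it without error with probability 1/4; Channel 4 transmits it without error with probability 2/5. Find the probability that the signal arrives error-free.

Multiplying along the chain,
P = 8/11 × 1/2 × 1/4 × 2/5 = 16/440 = 2/55.

2/55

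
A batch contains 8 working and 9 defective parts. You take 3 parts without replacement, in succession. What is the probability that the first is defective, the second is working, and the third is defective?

12/85

Chain rule:
P = 9/17 × 8/16 × 8/15 = 576/4080 = 12/85.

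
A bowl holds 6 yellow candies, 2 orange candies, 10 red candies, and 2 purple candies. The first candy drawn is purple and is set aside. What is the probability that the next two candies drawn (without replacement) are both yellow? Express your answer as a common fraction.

5/57

With the first candy removed, 6 yellow remain out of 19.
P = 6/19 × 5/18 = 30/342 = 5/57.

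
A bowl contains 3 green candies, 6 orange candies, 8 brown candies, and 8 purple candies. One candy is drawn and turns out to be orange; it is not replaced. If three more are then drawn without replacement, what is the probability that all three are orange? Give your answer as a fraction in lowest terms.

With the first candy removed, 5 orange remain out of 24.
P = 5/24 × 4/23 × 3/22 = 60/12144 = 5/1012.

5/1012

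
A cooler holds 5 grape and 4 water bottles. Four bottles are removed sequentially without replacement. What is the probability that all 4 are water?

P(every draw is water) = 4/9 × 3/8 × 2/7 × 1/6 = 24/3024 = 1/126.

1/126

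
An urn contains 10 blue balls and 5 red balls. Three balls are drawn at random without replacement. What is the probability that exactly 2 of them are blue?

45/91

One ordering (blue drawn first) has probability 10/15 × 9/14 × 5/13 = 450/2730 = 15/91.
There are C(3,2) = 3 such orderings, each equally likely, so P = 3 × 15/91 = 45/91.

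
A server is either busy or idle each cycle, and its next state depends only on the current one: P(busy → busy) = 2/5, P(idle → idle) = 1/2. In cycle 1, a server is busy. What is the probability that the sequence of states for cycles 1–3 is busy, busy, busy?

4/25

Cycle 1 is given. For each transition, use the conditional probability from the current state:
P(busy | busy) = 2/5; P(busy | busy) = 2/5.
P = 2/5 × 2/5 = 4/25.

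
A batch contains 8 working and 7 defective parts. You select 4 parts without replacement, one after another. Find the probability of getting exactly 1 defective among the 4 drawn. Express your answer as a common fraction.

One ordering (defective drawn first) has probability 7/15 × 8/14 × 7/13 × 6/12 = 2352/32760 = 14/195.
There are C(4,1) = 4 such orderings, each equally likely, so P = 4 × 14/195 = 56/195.

56/195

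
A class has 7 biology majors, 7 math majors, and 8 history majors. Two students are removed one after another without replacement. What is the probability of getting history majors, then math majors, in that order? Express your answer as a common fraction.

4/33

Each draw changes the counts, so multiply the conditional probabilities along the sequence:
P = 8/22 × 7/21 = 56/462 = 4/33.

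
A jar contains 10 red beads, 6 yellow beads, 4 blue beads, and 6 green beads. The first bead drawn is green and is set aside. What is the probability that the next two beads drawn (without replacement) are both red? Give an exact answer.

After the first draw, 10 of the remaining 25 beads are red.
P = 10/25 × 9/24 = 90/600 = 3/20.

3/20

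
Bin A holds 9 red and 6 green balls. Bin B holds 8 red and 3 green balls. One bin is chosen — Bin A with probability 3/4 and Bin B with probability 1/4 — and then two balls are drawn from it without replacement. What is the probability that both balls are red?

148/385

From Bin A: P(both red) = (9/15)(8/14) = 12/35.
From Bin B: P(both red) = (8/11)(7/10) = 28/55.
Total probability = (3/4)(12/35) + (1/4)(28/55) = 148/385.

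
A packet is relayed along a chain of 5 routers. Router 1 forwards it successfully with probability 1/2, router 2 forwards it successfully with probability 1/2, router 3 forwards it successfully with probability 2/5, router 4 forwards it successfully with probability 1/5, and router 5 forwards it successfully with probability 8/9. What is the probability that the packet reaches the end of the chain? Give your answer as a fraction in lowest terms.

Multiplying along the chain,
P = 1/2 × 1/2 × 2/5 × 1/5 × 8/9 = 16/900 = 4/225.

4/225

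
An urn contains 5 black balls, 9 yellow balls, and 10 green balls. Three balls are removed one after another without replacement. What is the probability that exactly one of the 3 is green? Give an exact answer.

One ordering (green drawn first) has probability 10/24 × 14/23 × 13/22 = 1820/12144 = 455/3036.
There are C(3,1) = 3 such orderings, each equally likely, so P = 3 × 455/3036 = 455/1012.

455/1012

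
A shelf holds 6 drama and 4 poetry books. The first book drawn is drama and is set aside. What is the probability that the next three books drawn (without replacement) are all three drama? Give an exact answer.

With the first book removed, 5 drama remain out of 9.
P = 5/9 × 4/8 × 3/7 = 60/504 = 5/42.

5/42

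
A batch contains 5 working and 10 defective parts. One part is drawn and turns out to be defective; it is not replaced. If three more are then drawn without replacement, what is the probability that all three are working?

5/182

With the first part removed, 5 working remain out of 14.
P = 5/14 × 4/13 × 3/12 = 60/2184 = 5/182.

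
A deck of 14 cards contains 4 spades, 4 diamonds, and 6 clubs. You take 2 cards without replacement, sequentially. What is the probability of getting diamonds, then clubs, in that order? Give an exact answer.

Chain rule:
P = 4/14 × 6/13 = 24/182 = 12/91.

12/91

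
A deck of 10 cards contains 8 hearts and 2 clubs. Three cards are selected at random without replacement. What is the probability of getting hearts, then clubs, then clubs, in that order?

1/45

Multiply the probability of each draw given the previous ones:
P = 8/10 × 2/9 × 1/8 = 16/720 = 1/45.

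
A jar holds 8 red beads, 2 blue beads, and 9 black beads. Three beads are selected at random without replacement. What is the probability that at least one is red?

P(no red) = 11/19 × 10/18 × 9/17 = 990/5814 = 55/323.
P(at least one) = 1 − 55/323 = 268/323.

268/323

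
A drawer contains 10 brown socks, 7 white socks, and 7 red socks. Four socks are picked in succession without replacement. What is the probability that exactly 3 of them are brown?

40/253

One ordering (brown drawn first) has probability 10/24 × 9/23 × 8/22 × 14/21 = 10080/255024 = 10/253.
There are C(4,3) = 4 such orderings, each equally likely, so P = 4 × 10/253 = 40/253.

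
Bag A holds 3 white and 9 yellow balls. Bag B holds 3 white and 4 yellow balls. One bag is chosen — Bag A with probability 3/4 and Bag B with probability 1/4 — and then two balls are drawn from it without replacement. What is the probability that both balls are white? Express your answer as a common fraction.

43/616

From Bag A: P(both white) = (3/12)(2/11) = 1/22.
From Bag B: P(both white) = (3/7)(2/6) = 1/7.
Total probability = (3/4)(1/22) + (1/4)(1/7) = 43/616.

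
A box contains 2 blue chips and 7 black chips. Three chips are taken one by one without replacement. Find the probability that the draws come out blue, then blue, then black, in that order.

1/36

Chain rule:
P = 2/9 × 1/8 × 7/7 = 14/504 = 1/36.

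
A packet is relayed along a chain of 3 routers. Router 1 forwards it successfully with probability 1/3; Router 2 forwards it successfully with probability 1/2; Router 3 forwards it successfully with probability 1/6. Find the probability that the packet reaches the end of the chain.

The events are sequential, so multiply the conditional probabilities:
P = 1/3 × 1/2 × 1/6 = 1/36.

1/36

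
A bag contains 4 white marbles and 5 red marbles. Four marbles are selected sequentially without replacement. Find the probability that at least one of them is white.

121/126

P(no white) = 5/9 × 4/8 × 3/7 × 2/6 = 120/3024 = 5/126.
P(at least one) = 1 − 5/126 = 121/126.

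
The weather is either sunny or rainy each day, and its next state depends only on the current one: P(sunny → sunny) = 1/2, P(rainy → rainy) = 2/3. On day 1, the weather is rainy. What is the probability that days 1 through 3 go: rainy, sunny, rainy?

Day 1 is given. For each transition, use the conditional probability from the current state:
P(sunny | rainy) = 1/3; P(rainy | sunny) = 1/2.
P = 1/3 × 1/2 = 1/6.

1/6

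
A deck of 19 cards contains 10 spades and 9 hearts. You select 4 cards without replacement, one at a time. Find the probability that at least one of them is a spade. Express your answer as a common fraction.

625/646

P(no spades) = 9/19 × 8/18 × 7/17 × 6/16 = 3024/93024 = 21/646.
P(at least one) = 1 − 21/646 = 625/646.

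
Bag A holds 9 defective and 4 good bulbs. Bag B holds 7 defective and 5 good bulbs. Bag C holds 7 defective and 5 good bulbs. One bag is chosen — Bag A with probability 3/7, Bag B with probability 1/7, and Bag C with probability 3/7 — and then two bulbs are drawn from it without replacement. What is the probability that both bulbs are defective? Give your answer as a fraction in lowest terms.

From Bag A: P(both defective) = (9/13)(8/12) = 6/13.
From Bag B: P(both defective) = (7/12)(6/11) = 7/22.
From Bag C: P(both defective) = (7/12)(6/11) = 7/22.
Total probability = (3/7)(6/13) + (1/7)(7/22) + (3/7)(7/22) = 380/1001.

380/1001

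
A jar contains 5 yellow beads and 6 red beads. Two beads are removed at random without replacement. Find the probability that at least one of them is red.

P(no red) = 5/11 × 4/10 = 20/110 = 2/11.
P(at least one) = 1 − 2/11 = 9/11.

9/11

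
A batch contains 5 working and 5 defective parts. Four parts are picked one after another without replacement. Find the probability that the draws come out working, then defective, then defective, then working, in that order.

5/63

Multiply the probability of each draw given the previous ones:
P = 5/10 × 5/9 × 4/8 × 4/7 = 400/5040 = 5/63.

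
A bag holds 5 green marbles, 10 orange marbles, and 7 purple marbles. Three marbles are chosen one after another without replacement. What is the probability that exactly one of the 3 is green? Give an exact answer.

One ordering (green drawn first) has probability 5/22 × 17/21 × 16/20 = 1360/9240 = 34/231.
There are C(3,1) = 3 such orderings, each equally likely, so P = 3 × 34/231 = 34/77.

34/77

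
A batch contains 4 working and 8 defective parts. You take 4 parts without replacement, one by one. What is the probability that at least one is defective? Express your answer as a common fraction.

494/495

P(no defective) = 4/12 × 3/11 × 2/10 × 1/9 = 24/11880 = 1/495.
P(at least one) = 1 − 1/495 = 494/495.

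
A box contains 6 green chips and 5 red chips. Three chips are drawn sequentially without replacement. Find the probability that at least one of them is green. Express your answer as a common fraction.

P(no green) = 5/11 × 4/10 × 3/9 = 60/990 = 2/33.
P(at least one) = 1 − 2/33 = 31/33.

31/33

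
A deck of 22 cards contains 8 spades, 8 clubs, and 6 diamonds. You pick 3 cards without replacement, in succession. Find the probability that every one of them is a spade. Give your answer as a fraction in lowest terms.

2/55

P(all spades) = 8/22 × 7/21 × 6/20 = 336/9240 = 2/55.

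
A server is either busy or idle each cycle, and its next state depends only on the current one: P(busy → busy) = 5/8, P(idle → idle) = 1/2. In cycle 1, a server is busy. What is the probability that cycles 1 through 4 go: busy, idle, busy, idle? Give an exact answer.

Cycle 1 is given. For each transition, use the conditional probability from the current state:
P(idle | busy) = 3/8; P(busy | idle) = 1/2; P(idle | busy) = 3/8.
P = 3/8 × 1/2 × 3/8 = 9/128.

9/128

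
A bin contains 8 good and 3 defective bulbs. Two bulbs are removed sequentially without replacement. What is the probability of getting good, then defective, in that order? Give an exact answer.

Each draw changes the counts, so multiply the conditional probabilities along the sequence:
P = 8/11 × 3/10 = 24/110 = 12/55.

12/55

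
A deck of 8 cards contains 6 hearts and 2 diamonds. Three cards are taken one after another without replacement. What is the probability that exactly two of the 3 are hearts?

One ordering (hearts drawn first) has probability 6/8 × 5/7 × 2/6 = 60/336 = 5/28.
There are C(3,2) = 3 such orderings, each equally likely, so P = 3 × 5/28 = 15/28.

15/28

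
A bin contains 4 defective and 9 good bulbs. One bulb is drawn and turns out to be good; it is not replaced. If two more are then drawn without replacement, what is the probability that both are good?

14/33

With the first bulb removed, 8 good remain out of 12.
P = 8/12 × 7/11 = 56/132 = 14/33.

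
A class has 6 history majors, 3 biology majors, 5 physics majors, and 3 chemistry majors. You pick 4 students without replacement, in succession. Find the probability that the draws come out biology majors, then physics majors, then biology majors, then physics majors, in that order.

Chain rule:
P = 3/17 × 5/16 × 2/15 × 4/14 = 120/57120 = 1/476.

1/476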